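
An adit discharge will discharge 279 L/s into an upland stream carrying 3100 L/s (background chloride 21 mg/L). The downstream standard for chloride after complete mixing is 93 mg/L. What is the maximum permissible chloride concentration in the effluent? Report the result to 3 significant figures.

At the limit, (Qr·Cr + Qe·Cₑ)/(Qr + Qe) = 93:
Cₑ = (3379·93 − 3100·21.00) / 279.0 = 893.0 mg/L.

893 mg/L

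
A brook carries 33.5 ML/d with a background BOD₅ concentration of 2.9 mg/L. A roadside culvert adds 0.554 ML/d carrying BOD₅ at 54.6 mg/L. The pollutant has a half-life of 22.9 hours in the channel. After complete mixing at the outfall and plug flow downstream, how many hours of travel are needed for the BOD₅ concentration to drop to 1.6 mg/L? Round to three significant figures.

Mixed concentration C = ΣQC/ΣQ = (33.50·2.900 + 0.5540·54.60) / 34.05 = 127.4/34.05 = 3.741 mg/L.
Half-life 22.9 h → k = ln 2 / 22.9 = 0.03027 h⁻¹ = 0.7264 d⁻¹.
3.741·exp(−k·t) = 1.6 → t = ln(3.741/1.6)/k = 101000 s = 28.06 h.

28.1 h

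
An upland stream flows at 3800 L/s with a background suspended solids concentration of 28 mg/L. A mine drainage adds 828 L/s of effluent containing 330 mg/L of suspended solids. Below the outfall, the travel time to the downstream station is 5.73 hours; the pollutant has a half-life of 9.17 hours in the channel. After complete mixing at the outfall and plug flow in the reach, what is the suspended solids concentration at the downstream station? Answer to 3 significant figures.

Flow-weighted average: C = (3800·28.00 + 828.0·330.0) / 4628 = 379600/4628 = 82.03 mg/L.
Half-life 9.17 h → k = ln 2 / 9.17 = 0.07559 h⁻¹ = 1.814 d⁻¹.
After decay, C = 82.03 × e^(−kt) = 82.03 × 0.6485 = 53.20 mg/L.

53.2 mg/L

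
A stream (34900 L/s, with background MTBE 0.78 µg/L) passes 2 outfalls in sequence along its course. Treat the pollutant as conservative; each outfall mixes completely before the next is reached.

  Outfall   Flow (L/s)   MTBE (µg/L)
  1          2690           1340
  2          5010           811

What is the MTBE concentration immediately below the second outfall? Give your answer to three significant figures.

181 µg/L

Outfall 1: combined Q = 37590 L/s; C = (34900·0.7800 + 2690·1340)/37590 = 96.62 µg/L.
Outfall 2: combined Q = 42600 L/s; C = (37590·96.62 + 5010·811.0)/42600 = 180.6 µg/L.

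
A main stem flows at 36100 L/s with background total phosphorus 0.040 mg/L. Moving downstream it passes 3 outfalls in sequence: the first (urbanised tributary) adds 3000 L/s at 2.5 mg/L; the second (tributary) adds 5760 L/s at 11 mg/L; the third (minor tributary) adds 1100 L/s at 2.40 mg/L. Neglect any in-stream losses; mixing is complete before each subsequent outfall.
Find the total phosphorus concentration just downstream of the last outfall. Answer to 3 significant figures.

1.63 mg/L

Below outfall 1: Q → 39100 L/s, C = (36100·0.04000 + 3000·2.500)/39100 = 0.2287 mg/L.
Below outfall 2: Q → 44860 L/s, C = (39100·0.2287 + 5760·11.00)/44860 = 1.612 mg/L.
Below outfall 3: Q → 45960 L/s, C = (44860·1.612 + 1100·2.400)/45960 = 1.631 mg/L.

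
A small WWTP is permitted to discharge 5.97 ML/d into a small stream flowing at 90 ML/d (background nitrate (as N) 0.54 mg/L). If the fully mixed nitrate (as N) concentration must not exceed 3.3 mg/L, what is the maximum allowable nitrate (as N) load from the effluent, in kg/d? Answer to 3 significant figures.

Mass balance at the limit: 90.00·0.5400 + 5.970·Cₑ = 95.97·3.3 → Cₑ = 44.91 mg/L.
5.970 ML/d = 0.06910 m³/s. Load = 0.06910 m³/s × 44.91 g/m³ × 86 400 s/d = 268.1 kg/d.

268 kg/d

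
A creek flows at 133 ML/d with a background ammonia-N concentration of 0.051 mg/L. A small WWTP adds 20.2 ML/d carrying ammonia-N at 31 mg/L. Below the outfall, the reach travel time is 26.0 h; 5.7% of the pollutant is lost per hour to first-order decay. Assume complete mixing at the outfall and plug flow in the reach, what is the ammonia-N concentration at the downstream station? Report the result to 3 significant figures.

0.898 mg/L

Mass balance: C = (133.0·0.05100 + 20.20·31.00) / 153.2 = 633.0/153.2 = 4.132 mg/L.
5.7%/h lost → k = −ln(1 − 0.057) = 0.05869 h⁻¹.
After decay, C = 4.132 × e^(−kt) = 4.132 × 0.2174 = 0.8983 mg/L.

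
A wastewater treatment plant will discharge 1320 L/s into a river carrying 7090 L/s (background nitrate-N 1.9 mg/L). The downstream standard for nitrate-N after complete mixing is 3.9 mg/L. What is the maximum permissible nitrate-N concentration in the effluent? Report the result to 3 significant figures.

14.6 mg/L

At the limit, (Qr·Cr + Qe·Cₑ)/(Qr + Qe) = 3.9:
Cₑ = (8410·3.9 − 7090·1.900) / 1320 = 14.64 mg/L.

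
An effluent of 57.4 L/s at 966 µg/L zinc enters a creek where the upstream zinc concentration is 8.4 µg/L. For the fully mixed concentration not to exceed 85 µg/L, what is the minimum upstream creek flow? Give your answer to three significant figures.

660 L/s

Set C_mix = 85: (Q·8.400 + 57.40·966.0) / (Q + 57.40) = 85
→ Q = 57.40·(966.0 − 85)/(85 − 8.400) = 660.2 L/s.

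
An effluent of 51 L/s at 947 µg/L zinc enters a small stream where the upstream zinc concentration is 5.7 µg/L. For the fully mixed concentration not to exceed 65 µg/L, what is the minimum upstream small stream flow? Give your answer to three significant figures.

Set C_mix = 65: (Q·5.700 + 51.00·947.0) / (Q + 51.00) = 65
→ Q = 51.00·(947.0 − 65)/(65 − 5.700) = 758.5 L/s.

759 L/s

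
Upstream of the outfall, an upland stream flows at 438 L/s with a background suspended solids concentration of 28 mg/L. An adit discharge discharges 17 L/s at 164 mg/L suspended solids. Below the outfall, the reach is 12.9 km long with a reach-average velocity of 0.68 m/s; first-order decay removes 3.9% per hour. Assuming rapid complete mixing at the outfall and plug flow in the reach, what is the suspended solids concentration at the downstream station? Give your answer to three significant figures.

Flow-weighted average: C = (438.0·28.00 + 17.00·164.0) / 455.0 = 15050/455.0 = 33.08 mg/L.
Travel time t = 12.9·1000 / 0.68 = 18970 s = 5.270 h.
3.9%/h lost → k = −ln(1 − 0.039) = 0.03978 h⁻¹.
Applying C = C₀e^(−kt): 33.08 × 0.8109 = 26.83 mg/L.

26.8 mg/L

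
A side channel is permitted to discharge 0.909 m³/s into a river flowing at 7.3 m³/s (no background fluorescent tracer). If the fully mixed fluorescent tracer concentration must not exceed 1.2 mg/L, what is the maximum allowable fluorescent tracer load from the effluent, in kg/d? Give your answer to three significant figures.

Mass balance at the limit: 7.300·0 + 0.9090·Cₑ = 8.209·1.2 → Cₑ = 10.84 mg/L.
Load = 0.9090 m³/s × 10.84 g/m³ × 86 400 s/d = 851.1 kg/d.

851 kg/d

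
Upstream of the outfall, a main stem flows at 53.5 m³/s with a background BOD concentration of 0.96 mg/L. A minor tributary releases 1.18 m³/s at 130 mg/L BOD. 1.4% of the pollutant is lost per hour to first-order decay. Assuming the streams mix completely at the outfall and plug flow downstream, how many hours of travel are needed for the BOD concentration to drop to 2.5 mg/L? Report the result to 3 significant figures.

Flow-weighted average: C = (53.50·0.9600 + 1.180·130.0) / 54.68 = 204.8/54.68 = 3.745 mg/L.
1.4%/h lost → k = −ln(1 − 0.014) = 0.01410 h⁻¹.
3.745·exp(−k·t) = 2.5 → t = ln(3.745/2.5)/k = 103200 s = 28.66 h.

28.7 h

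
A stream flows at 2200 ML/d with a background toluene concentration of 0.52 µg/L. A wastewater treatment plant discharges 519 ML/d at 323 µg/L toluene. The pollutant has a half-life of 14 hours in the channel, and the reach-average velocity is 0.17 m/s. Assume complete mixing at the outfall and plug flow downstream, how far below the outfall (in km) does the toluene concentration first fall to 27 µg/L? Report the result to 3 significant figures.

10.3 km

After mixing, C = (2200·0.5200 + 519.0·323.0) / 2719 = 168800/2719 = 62.07 µg/L.
Half-life 14 h → k = ln 2 / 14 = 0.04951 h⁻¹ = 1.188 d⁻¹.
Set 62.07·exp(−k·t) = 27 → t = ln(62.07/27)/k = 60530 s = 16.81 h.
Distance = v·t = 0.17·60530 = 10290 m = 10.29 km.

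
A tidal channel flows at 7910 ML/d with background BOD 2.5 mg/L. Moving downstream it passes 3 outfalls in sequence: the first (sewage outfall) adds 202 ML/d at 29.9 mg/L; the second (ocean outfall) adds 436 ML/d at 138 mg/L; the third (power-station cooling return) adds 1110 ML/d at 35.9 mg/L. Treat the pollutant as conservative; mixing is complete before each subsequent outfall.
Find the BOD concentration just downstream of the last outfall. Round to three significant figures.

Outfall 1: combined Q = 8112 ML/d; C = (7910·2.500 + 202.0·29.90)/8112 = 3.182 mg/L.
Outfall 2: combined Q = 8548 ML/d; C = (8112·3.182 + 436.0·138.0)/8548 = 10.06 mg/L.
Outfall 3: combined Q = 9658 ML/d; C = (8548·10.06 + 1110·35.90)/9658 = 13.03 mg/L.

13.0 mg/L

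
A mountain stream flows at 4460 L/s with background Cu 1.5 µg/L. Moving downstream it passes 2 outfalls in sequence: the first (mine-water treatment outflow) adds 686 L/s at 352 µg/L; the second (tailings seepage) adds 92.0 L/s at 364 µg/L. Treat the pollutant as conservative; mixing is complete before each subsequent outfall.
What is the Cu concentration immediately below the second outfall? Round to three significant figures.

53.8 µg/L

Below outfall 1: Q → 5146 L/s, C = (4460·1.500 + 686.0·352.0)/5146 = 48.22 µg/L.
Below outfall 2: Q → 5238 L/s, C = (5146·48.22 + 92.00·364.0)/5238 = 53.77 µg/L.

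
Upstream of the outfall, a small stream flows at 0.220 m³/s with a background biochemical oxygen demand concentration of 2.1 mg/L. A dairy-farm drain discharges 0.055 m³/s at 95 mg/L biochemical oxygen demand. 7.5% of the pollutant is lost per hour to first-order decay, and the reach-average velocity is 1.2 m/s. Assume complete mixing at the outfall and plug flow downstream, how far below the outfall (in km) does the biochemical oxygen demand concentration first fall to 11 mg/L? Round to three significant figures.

After mixing, C = (0.2200·2.100 + 0.05500·95.00) / 0.2750 = 5.687/0.2750 = 20.68 mg/L.
7.5%/h lost → k = −ln(1 − 0.075) = 0.07796 h⁻¹.
Set 20.68·exp(−k·t) = 11 → t = ln(20.68/11)/k = 29150 s = 8.097 h.
Distance = v·t = 1.2·29150 = 34980 m = 34.98 km.

35.0 km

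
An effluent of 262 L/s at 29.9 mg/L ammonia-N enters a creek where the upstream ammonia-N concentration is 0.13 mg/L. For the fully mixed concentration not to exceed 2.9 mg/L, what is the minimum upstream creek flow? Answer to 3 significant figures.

2550 L/s

Set C_mix = 2.9: (Q·0.1300 + 262.0·29.90) / (Q + 262.0) = 2.9
→ Q = 262.0·(29.90 − 2.9)/(2.9 − 0.1300) = 2554 L/s.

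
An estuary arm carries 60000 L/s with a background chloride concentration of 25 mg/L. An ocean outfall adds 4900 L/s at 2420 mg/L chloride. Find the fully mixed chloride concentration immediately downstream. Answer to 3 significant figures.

206 mg/L

Mass balance: C = (60000·25.00 + 4900·2420) / 64900 = 13360000/64900 = 205.8 mg/L.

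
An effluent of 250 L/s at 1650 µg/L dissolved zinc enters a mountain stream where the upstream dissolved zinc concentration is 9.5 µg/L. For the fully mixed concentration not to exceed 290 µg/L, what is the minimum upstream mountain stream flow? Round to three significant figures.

Set C_mix = 290: (Q·9.500 + 250.0·1650) / (Q + 250.0) = 290
→ Q = 250.0·(1650 − 290)/(290 − 9.500) = 1212 L/s.

1210 L/s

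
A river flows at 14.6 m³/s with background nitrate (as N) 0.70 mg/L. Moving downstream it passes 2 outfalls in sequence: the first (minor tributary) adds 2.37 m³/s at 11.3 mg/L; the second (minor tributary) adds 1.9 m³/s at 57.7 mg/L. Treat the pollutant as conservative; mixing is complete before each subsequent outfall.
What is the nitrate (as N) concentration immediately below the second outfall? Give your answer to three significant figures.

7.77 mg/L

Below outfall 1: Q → 16.97 m³/s, C = (14.60·0.7000 + 2.370·11.30)/16.97 = 2.180 mg/L.
Below outfall 2: Q → 18.87 m³/s, C = (16.97·2.180 + 1.900·57.70)/18.87 = 7.771 mg/L.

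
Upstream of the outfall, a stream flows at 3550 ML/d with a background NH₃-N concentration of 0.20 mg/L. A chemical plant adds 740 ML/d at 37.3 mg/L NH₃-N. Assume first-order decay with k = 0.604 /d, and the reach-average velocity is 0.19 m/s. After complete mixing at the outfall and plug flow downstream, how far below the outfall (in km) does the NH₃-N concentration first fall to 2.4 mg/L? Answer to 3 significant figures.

27.5 km

Conservation of mass: C = (3550·0.2000 + 740.0·37.30) / 4290 = 28310/4290 = 6.600 mg/L.
Set 6.600·exp(−k·t) = 2.4 → t = ln(6.600/2.4)/k = 144700 s = 40.19 h.
Distance = v·t = 0.19·144700 = 27490 m = 27.49 km.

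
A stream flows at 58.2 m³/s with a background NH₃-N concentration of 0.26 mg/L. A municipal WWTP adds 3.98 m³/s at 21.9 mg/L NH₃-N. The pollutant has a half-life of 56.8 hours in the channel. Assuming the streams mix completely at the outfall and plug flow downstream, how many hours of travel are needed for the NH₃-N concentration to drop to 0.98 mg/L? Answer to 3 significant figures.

42.4 h

Mixed concentration C = ΣQC/ΣQ = (58.20·0.2600 + 3.980·21.90) / 62.18 = 102.3/62.18 = 1.645 mg/L.
Half-life 56.8 h → k = ln 2 / 56.8 = 0.01220 h⁻¹ = 0.2929 d⁻¹.
1.645·exp(−k·t) = 0.98 → t = ln(1.645/0.98)/k = 152800 s = 42.45 h.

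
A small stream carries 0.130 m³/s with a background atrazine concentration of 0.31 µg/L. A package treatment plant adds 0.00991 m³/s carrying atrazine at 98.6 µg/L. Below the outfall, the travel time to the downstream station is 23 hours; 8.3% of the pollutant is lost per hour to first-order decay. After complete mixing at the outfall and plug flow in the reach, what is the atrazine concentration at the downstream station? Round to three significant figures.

Conservation of mass: C = (0.1300·0.3100 + 0.009910·98.60) / 0.1399 = 1.017/0.1399 = 7.272 µg/L.
8.3%/h lost → k = −ln(1 − 0.083) = 0.08665 h⁻¹.
Applying C = C₀e^(−kt): 7.272 × 0.1363 = 0.9912 µg/L.

0.991 µg/L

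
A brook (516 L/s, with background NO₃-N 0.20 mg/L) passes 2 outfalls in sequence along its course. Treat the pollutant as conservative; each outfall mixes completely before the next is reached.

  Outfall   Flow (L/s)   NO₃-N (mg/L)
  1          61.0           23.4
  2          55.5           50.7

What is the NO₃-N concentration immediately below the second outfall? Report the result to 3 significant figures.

Below outfall 1: Q → 577.0 L/s, C = (516.0·0.2000 + 61.00·23.40)/577.0 = 2.653 mg/L.
Below outfall 2: Q → 632.5 L/s, C = (577.0·2.653 + 55.50·50.70)/632.5 = 6.869 mg/L.

6.87 mg/L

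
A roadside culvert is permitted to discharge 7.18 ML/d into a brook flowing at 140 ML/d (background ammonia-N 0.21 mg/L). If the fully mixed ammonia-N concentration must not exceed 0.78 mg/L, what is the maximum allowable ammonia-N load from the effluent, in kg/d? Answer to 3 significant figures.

85.4 kg/d

Mass balance at the limit: 140.0·0.2100 + 7.180·Cₑ = 147.2·0.78 → Cₑ = 11.89 mg/L.
7.180 ML/d = 0.08310 m³/s. Load = 0.08310 m³/s × 11.89 g/m³ × 86 400 s/d = 85.40 kg/d.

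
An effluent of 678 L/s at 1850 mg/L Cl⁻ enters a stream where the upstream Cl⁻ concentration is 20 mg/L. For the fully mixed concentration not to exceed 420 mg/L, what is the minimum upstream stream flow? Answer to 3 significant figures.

Set C_mix = 420: (Q·20.00 + 678.0·1850) / (Q + 678.0) = 420
→ Q = 678.0·(1850 − 420)/(420 − 20.00) = 2424 L/s.

2420 L/s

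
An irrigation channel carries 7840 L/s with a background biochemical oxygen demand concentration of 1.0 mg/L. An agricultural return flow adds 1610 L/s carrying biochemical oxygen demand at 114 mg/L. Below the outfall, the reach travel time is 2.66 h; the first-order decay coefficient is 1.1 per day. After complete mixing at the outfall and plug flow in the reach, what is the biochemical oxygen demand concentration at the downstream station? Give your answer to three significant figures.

17.9 mg/L

After mixing, C = (7840·1.000 + 1610·114.0) / 9450 = 191400/9450 = 20.25 mg/L.
Applying C = C₀e^(−kt): 20.25 × 0.8852 = 17.93 mg/L.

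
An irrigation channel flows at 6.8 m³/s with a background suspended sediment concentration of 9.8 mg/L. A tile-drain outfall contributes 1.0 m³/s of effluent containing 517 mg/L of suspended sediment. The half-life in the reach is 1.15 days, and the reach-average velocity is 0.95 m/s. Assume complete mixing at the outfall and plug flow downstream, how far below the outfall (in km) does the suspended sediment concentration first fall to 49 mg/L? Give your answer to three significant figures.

Mixed concentration C = ΣQC/ΣQ = (6.800·9.800 + 1.000·517.0) / 7.800 = 583.6/7.800 = 74.83 mg/L.
Half-life 1.15 d → k = ln 2 / 1.15 = 0.6027 d⁻¹.
Set 74.83·exp(−k·t) = 49 → t = ln(74.83/49)/k = 60680 s = 16.86 h.
Distance = v·t = 0.95·60680 = 57650 m = 57.65 km.

57.7 km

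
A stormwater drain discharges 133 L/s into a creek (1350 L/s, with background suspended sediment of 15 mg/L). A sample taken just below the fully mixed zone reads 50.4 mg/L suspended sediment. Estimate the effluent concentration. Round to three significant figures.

Mass balance: 1350·15.00 + 133.0·Cₑ = 1483·50.40
→ Cₑ = (1483·50.40 − 1350·15.00) / 133.0 = 409.7 mg/L.

410 mg/L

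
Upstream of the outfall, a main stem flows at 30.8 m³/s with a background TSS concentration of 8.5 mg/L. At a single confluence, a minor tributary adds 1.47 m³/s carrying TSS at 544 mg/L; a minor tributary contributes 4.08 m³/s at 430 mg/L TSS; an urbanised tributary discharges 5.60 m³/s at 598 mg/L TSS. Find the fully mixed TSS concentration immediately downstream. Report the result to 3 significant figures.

147 mg/L

Mixed concentration C = ΣQC/ΣQ = (30.80·8.500 + 1.470·544.0 + 4.080·430.0 + 5.600·598.0) / 41.95 = 6165/41.95 = 147.0 mg/L.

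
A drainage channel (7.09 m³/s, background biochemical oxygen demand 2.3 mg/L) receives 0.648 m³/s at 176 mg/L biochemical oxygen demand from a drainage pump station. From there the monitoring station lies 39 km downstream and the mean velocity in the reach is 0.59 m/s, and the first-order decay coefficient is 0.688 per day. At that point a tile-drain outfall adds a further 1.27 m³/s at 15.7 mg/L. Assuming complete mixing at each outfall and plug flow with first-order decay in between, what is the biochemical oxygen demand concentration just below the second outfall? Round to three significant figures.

10.8 mg/L

Flow-weighted average: C = (7.090·2.300 + 0.6480·176.0) / 7.738 = 130.4/7.738 = 16.85 mg/L; combined flow 7.738 m³/s.
Travel time t = 39·1000 / 0.59 = 66100 s = 18.36 h.
Applying C = C₀e^(−kt): 16.85 × 0.5907 = 9.952 mg/L.
At the second outfall, C = (7.738·9.952 + 1.270·15.70) / (7.738 + 1.270) = 10.76 mg/L.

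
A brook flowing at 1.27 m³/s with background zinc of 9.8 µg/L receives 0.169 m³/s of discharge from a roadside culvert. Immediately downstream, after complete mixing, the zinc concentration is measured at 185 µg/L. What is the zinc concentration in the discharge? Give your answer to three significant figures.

1500 µg/L

Mass balance: 1.270·9.800 + 0.1690·Cₑ = 1.439·185.0
→ Cₑ = (1.439·185.0 − 1.270·9.800) / 0.1690 = 1502 µg/L.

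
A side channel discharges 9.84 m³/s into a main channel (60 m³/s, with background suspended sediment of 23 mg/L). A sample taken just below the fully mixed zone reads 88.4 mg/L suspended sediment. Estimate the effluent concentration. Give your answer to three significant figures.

Mass balance: 60.00·23.00 + 9.840·Cₑ = 69.84·88.40
→ Cₑ = (69.84·88.40 − 60.00·23.00) / 9.840 = 487.2 mg/L.

487 mg/L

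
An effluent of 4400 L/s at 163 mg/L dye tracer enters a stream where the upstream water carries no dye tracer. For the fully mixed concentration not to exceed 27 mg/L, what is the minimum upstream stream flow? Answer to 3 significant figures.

Set C_mix = 27: (Q·0 + 4400·163.0) / (Q + 4400) = 27
→ Q = 4400·(163.0 − 27)/(27 − 0) = 22160 L/s.

22200 L/s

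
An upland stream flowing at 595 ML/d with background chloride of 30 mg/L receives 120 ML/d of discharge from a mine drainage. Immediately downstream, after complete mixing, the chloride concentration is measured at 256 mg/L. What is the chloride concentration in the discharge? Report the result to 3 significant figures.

1380 mg/L

Mass balance: 595.0·30.00 + 120.0·Cₑ = 715.0·256.0
→ Cₑ = (715.0·256.0 − 595.0·30.00) / 120.0 = 1377 mg/L.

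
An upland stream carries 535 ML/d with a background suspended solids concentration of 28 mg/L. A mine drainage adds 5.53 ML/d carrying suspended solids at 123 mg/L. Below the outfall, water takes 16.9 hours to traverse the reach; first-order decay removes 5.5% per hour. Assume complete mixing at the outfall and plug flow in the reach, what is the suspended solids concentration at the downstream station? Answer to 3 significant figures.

Conservation of mass: C = (535.0·28.00 + 5.530·123.0) / 540.5 = 15660/540.5 = 28.97 mg/L.
5.5%/h lost → k = −ln(1 − 0.055) = 0.05657 h⁻¹.
First-order decay: C = 28.97·exp(−k·t) = 28.97·0.3844 = 11.14 mg/L.

11.1 mg/L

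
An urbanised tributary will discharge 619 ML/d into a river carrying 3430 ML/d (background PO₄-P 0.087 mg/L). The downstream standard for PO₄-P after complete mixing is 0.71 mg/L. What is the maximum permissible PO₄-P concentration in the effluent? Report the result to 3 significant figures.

At the limit, (Qr·Cr + Qe·Cₑ)/(Qr + Qe) = 0.71:
Cₑ = (4049·0.71 − 3430·0.08700) / 619.0 = 4.162 mg/L.

4.16 mg/L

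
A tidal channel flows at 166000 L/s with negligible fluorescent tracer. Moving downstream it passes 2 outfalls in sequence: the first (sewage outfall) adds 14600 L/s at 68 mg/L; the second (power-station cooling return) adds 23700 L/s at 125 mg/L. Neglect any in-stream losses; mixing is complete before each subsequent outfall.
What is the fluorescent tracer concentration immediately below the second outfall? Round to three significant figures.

19.4 mg/L

Outfall 1: combined Q = 180600 L/s; C = (166000·0 + 14600·68.00)/180600 = 5.497 mg/L.
Outfall 2: combined Q = 204300 L/s; C = (180600·5.497 + 23700·125.0)/204300 = 19.36 mg/L.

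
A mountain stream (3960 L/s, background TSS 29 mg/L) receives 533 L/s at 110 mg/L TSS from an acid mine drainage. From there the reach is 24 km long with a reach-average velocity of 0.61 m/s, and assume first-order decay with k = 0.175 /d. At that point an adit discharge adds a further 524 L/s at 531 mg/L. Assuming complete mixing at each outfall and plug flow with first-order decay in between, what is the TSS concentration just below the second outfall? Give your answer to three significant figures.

Conservation of mass: C = (3960·29.00 + 533.0·110.0) / 4493 = 173500/4493 = 38.61 mg/L; combined flow 4493 L/s.
Travel time t = 24·1000 / 0.61 = 39340 s = 10.93 h.
Decay over the reach: 38.61·exp(−kt) = 38.61·0.9234 = 35.65 mg/L.
Second outfall: C = (4493·35.65 + 524.0·531.0)/5017 = 87.39 mg/L.

87.4 mg/L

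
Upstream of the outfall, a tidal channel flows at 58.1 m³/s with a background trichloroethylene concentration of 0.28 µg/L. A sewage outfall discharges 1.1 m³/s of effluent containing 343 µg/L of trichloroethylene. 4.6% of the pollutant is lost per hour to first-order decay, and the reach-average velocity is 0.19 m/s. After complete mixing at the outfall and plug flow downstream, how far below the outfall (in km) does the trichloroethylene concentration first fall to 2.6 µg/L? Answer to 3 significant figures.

Mixed concentration C = ΣQC/ΣQ = (58.10·0.2800 + 1.100·343.0) / 59.20 = 393.6/59.20 = 6.648 µg/L.
4.6%/h lost → k = −ln(1 − 0.046) = 0.04709 h⁻¹.
Set 6.648·exp(−k·t) = 2.6 → t = ln(6.648/2.6)/k = 71770 s = 19.94 h.
Distance = v·t = 0.19·71770 = 13640 m = 13.64 km.

13.6 km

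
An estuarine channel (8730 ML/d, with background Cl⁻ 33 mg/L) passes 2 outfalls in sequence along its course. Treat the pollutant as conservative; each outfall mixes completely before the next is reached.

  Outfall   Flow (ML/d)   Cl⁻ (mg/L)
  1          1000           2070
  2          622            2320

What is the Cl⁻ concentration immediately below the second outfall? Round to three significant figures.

367 mg/L

Below outfall 1: Q → 9730 ML/d, C = (8730·33.00 + 1000·2070)/9730 = 242.4 mg/L.
Below outfall 2: Q → 10350 ML/d, C = (9730·242.4 + 622.0·2320)/10350 = 367.2 mg/L.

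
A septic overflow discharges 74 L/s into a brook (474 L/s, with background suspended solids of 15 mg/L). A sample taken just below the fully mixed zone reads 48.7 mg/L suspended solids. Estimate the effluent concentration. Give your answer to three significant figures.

265 mg/L

Mass balance: 474.0·15.00 + 74.00·Cₑ = 548.0·48.70
→ Cₑ = (548.0·48.70 − 474.0·15.00) / 74.00 = 264.6 mg/L.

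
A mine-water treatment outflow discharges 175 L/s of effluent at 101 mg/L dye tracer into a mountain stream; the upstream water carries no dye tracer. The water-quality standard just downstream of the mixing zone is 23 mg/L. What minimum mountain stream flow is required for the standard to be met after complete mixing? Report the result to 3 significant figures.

593 L/s

Set C_mix = 23: (Q·0 + 175.0·101.0) / (Q + 175.0) = 23
→ Q = 175.0·(101.0 − 23)/(23 − 0) = 593.5 L/s.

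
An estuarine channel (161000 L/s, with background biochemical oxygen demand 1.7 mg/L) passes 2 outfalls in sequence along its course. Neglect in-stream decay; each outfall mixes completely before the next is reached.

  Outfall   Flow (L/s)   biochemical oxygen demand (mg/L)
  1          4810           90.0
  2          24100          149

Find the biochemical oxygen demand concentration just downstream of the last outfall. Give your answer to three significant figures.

22.6 mg/L

Below outfall 1: Q → 165800 L/s, C = (161000·1.700 + 4810·90.00)/165800 = 4.262 mg/L.
Below outfall 2: Q → 189900 L/s, C = (165800·4.262 + 24100·149.0)/189900 = 22.63 mg/L.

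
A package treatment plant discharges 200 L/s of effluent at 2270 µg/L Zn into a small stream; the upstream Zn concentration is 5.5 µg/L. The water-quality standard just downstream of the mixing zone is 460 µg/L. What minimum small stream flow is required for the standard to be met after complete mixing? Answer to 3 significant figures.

Set C_mix = 460: (Q·5.500 + 200.0·2270) / (Q + 200.0) = 460
→ Q = 200.0·(2270 − 460)/(460 − 5.500) = 796.5 L/s.

796 L/s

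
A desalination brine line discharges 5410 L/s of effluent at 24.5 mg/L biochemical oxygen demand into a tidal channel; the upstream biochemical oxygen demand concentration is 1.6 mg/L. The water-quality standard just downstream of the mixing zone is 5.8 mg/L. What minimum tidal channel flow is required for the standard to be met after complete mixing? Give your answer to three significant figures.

24100 L/s

Set C_mix = 5.8: (Q·1.600 + 5410·24.50) / (Q + 5410) = 5.8
→ Q = 5410·(24.50 − 5.8)/(5.8 − 1.600) = 24090 L/s.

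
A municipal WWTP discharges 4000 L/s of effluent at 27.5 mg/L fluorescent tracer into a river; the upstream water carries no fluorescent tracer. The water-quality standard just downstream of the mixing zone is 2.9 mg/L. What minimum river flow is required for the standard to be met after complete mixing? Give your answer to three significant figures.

Set C_mix = 2.9: (Q·0 + 4000·27.50) / (Q + 4000) = 2.9
→ Q = 4000·(27.50 − 2.9)/(2.9 − 0) = 33930 L/s.

33900 L/s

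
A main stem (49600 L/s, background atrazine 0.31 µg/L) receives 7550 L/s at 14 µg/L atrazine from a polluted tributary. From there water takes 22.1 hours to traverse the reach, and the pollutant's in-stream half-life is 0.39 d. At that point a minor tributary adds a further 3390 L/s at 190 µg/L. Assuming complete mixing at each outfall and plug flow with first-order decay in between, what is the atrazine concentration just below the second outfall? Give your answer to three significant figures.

Flow-weighted average: C = (49600·0.3100 + 7550·14.00) / 57150 = 121100/57150 = 2.119 µg/L; combined flow 57150 L/s.
Half-life 0.39 d → k = ln 2 / 0.39 = 1.777 d⁻¹.
After decay, C = 2.119 × e^(−kt) = 2.119 × 0.1946 = 0.4124 µg/L.
At the second outfall, C = (57150·0.4124 + 3390·190.0) / (57150 + 3390) = 11.03 µg/L.

11.0 µg/L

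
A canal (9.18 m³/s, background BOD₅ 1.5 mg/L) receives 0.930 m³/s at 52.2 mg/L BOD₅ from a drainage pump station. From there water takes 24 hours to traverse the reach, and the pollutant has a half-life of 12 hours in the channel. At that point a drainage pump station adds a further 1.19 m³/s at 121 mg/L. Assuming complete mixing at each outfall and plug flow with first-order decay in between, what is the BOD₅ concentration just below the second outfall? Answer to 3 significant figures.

Mixed concentration C = ΣQC/ΣQ = (9.180·1.500 + 0.9300·52.20) / 10.11 = 62.32/10.11 = 6.164 mg/L; combined flow 10.11 m³/s.
Half-life 12 h → k = ln 2 / 12 = 0.05776 h⁻¹ = 1.386 d⁻¹.
Applying C = C₀e^(−kt): 6.164 × 0.2500 = 1.541 mg/L.
At the second outfall, C = (10.11·1.541 + 1.190·121.0) / (10.11 + 1.190) = 14.12 mg/L.

14.1 mg/L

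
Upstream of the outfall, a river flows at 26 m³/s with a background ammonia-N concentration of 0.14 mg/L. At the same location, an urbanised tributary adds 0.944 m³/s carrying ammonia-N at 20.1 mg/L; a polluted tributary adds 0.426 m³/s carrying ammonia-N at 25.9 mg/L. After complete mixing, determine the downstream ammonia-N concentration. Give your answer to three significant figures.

1.23 mg/L

Conservation of mass: C = (26.00·0.1400 + 0.9440·20.10 + 0.4260·25.90) / 27.37 = 33.65/27.37 = 1.229 mg/L.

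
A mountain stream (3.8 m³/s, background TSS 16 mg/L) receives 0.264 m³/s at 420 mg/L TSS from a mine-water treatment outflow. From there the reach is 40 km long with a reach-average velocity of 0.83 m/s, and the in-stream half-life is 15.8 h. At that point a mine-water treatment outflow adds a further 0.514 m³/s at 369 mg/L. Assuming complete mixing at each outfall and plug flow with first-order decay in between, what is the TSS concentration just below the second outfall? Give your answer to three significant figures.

62.3 mg/L

Mixed concentration C = ΣQC/ΣQ = (3.800·16.00 + 0.2640·420.0) / 4.064 = 171.7/4.064 = 42.24 mg/L; combined flow 4.064 m³/s.
Travel time t = 40·1000 / 0.83 = 48190 s = 13.39 h.
Half-life 15.8 h → k = ln 2 / 15.8 = 0.04387 h⁻¹ = 1.053 d⁻¹.
First-order decay: C = 42.24·exp(−k·t) = 42.24·0.5558 = 23.48 mg/L.
At the second outfall, C = (4.064·23.48 + 0.5140·369.0) / (4.064 + 0.5140) = 62.27 mg/L.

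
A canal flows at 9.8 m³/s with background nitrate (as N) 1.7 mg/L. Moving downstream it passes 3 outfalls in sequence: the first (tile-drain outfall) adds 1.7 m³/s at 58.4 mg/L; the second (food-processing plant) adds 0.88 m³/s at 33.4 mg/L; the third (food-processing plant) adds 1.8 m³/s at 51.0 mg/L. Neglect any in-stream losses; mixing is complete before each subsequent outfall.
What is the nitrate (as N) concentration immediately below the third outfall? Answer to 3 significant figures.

16.7 mg/L

Below outfall 1: Q → 11.50 m³/s, C = (9.800·1.700 + 1.700·58.40)/11.50 = 10.08 mg/L.
Below outfall 2: Q → 12.38 m³/s, C = (11.50·10.08 + 0.8800·33.40)/12.38 = 11.74 mg/L.
Below outfall 3: Q → 14.18 m³/s, C = (12.38·11.74 + 1.800·51.00)/14.18 = 16.72 mg/L.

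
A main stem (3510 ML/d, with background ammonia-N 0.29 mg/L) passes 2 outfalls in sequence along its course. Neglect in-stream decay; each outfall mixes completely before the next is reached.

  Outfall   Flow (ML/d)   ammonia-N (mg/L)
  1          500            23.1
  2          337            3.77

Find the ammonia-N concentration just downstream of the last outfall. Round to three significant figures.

3.18 mg/L

After outfall 1: Q = 3510 + 500.0 = 4010 ML/d; C = (3510·0.2900 + 500.0·23.10)/4010 = 3.134 mg/L.
After outfall 2: Q = 4010 + 337.0 = 4347 ML/d; C = (4010·3.134 + 337.0·3.770)/4347 = 3.183 mg/L.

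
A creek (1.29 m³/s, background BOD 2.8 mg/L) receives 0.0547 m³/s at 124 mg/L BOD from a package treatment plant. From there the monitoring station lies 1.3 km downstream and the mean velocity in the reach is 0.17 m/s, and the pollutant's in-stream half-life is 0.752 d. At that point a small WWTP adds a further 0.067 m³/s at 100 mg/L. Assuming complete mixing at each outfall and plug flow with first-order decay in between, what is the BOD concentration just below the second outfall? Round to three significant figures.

11.5 mg/L

Mixed concentration C = ΣQC/ΣQ = (1.290·2.800 + 0.05470·124.0) / 1.345 = 10.39/1.345 = 7.730 mg/L; combined flow 1.345 m³/s.
Travel time t = 1.3·1000 / 0.17 = 7647 s = 2.124 h.
Half-life 0.752 d → k = ln 2 / 0.752 = 0.9217 d⁻¹.
Decay over the reach: 7.730·exp(−kt) = 7.730·0.9217 = 7.125 mg/L.
Second outfall: C = (1.345·7.125 + 0.06700·100.0)/1.412 = 11.53 mg/L.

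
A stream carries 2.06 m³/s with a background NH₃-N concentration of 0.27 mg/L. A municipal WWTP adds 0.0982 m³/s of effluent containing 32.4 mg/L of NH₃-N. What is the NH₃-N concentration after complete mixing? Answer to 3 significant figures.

1.73 mg/L

Mass balance: C = (2.060·0.2700 + 0.09820·32.40) / 2.158 = 3.738/2.158 = 1.732 mg/L.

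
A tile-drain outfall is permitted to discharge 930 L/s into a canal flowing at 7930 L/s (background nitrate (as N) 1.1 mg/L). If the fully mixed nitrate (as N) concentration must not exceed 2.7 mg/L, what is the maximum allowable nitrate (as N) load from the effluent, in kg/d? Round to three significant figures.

Mass balance at the limit: 7930·1.100 + 930.0·Cₑ = 8860·2.7 → Cₑ = 16.34 mg/L.
930.0 L/s = 0.9300 m³/s. Load = 0.9300 m³/s × 16.34 g/m³ × 86 400 s/d = 1313 kg/d.

1310 kg/d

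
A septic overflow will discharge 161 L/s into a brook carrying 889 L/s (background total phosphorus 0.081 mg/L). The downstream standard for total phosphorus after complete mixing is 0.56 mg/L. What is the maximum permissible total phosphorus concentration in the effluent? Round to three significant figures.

At the limit, (Qr·Cr + Qe·Cₑ)/(Qr + Qe) = 0.56:
Cₑ = (1050·0.56 − 889.0·0.08100) / 161.0 = 3.205 mg/L.

3.20 mg/L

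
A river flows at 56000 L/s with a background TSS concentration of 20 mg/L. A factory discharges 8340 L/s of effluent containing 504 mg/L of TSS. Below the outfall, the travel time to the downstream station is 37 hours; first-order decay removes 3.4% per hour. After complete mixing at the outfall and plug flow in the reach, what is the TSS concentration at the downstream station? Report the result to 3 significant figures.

23.0 mg/L

After mixing, C = (56000·20.00 + 8340·504.0) / 64340 = 5323000/64340 = 82.74 mg/L.
3.4%/h lost → k = −ln(1 − 0.034) = 0.03459 h⁻¹.
After decay, C = 82.74 × e^(−kt) = 82.74 × 0.2781 = 23.01 mg/L.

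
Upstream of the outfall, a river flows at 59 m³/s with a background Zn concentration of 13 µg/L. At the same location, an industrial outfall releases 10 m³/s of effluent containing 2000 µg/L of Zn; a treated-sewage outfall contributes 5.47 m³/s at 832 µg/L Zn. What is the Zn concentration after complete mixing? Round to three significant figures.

Mass balance: C = (59.00·13.00 + 10.00·2000 + 5.470·832.0) / 74.47 = 25320/74.47 = 340.0 µg/L.

340 µg/L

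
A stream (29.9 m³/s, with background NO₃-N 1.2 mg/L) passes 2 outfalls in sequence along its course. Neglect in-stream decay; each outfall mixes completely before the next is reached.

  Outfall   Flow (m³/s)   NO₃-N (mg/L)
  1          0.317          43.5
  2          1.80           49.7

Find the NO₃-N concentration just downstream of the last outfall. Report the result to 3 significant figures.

Below outfall 1: Q → 30.22 m³/s, C = (29.90·1.200 + 0.3170·43.50)/30.22 = 1.644 mg/L.
Below outfall 2: Q → 32.02 m³/s, C = (30.22·1.644 + 1.800·49.70)/32.02 = 4.345 mg/L.

4.35 mg/L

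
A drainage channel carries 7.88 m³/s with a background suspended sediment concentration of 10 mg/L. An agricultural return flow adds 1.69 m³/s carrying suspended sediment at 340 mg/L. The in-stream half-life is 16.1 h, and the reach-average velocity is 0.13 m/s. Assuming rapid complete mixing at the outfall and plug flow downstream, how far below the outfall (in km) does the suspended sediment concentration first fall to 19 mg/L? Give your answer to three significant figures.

13.9 km

Mixed concentration C = ΣQC/ΣQ = (7.880·10.00 + 1.690·340.0) / 9.570 = 653.4/9.570 = 68.28 mg/L.
Half-life 16.1 h → k = ln 2 / 16.1 = 0.04305 h⁻¹ = 1.033 d⁻¹.
Set 68.28·exp(−k·t) = 19 → t = ln(68.28/19)/k = 107000 s = 29.71 h.
Distance = v·t = 0.13·107000 = 13900 m = 13.90 km.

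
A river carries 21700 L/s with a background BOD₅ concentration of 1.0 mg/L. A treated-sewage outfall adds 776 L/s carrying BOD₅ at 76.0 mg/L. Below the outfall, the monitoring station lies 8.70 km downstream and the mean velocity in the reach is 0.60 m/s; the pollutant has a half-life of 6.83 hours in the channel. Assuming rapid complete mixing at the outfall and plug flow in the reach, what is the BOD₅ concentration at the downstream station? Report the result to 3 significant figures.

Mixed concentration C = ΣQC/ΣQ = (21700·1.000 + 776.0·76.00) / 22480 = 80680/22480 = 3.589 mg/L.
Travel time t = 8.70·1000 / 0.60 = 14500 s = 4.028 h.
Half-life 6.83 h → k = ln 2 / 6.83 = 0.1015 h⁻¹ = 2.436 d⁻¹.
First-order decay: C = 3.589·exp(−k·t) = 3.589·0.6645 = 2.385 mg/L.

2.39 mg/L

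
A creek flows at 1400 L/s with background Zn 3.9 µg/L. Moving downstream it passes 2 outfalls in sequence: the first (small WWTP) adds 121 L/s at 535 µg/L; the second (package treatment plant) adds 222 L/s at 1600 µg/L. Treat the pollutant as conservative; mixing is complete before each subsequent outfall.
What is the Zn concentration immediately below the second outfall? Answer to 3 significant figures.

244 µg/L

After outfall 1: Q = 1400 + 121.0 = 1521 L/s; C = (1400·3.900 + 121.0·535.0)/1521 = 46.15 µg/L.
After outfall 2: Q = 1521 + 222.0 = 1743 L/s; C = (1521·46.15 + 222.0·1600)/1743 = 244.1 µg/L.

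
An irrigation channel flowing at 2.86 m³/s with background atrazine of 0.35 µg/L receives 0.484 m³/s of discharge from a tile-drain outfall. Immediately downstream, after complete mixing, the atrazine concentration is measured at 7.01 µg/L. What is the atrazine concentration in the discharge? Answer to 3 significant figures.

46.4 µg/L

Mass balance: 2.860·0.3500 + 0.4840·Cₑ = 3.344·7.010
→ Cₑ = (3.344·7.010 − 2.860·0.3500) / 0.4840 = 46.36 µg/L.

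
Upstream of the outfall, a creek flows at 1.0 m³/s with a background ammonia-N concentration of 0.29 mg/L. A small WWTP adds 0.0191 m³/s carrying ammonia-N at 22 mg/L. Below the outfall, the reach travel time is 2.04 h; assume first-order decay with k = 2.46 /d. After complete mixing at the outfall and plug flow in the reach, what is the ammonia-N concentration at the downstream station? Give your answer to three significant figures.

0.565 mg/L

Conservation of mass: C = (1.000·0.2900 + 0.01910·22.00) / 1.019 = 0.7102/1.019 = 0.6969 mg/L.
After decay, C = 0.6969 × e^(−kt) = 0.6969 × 0.8113 = 0.5654 mg/L.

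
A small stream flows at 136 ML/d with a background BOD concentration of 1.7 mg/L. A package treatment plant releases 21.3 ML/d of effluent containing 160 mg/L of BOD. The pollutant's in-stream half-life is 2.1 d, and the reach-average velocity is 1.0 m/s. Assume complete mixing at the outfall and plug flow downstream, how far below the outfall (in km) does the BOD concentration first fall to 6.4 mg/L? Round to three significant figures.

336 km

Mass balance: C = (136.0·1.700 + 21.30·160.0) / 157.3 = 3639/157.3 = 23.14 mg/L.
Half-life 2.1 d → k = ln 2 / 2.1 = 0.3301 d⁻¹.
Set 23.14·exp(−k·t) = 6.4 → t = ln(23.14/6.4)/k = 336400 s = 93.44 h.
Distance = v·t = 1.0·336400 = 336400 m = 336.4 km.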